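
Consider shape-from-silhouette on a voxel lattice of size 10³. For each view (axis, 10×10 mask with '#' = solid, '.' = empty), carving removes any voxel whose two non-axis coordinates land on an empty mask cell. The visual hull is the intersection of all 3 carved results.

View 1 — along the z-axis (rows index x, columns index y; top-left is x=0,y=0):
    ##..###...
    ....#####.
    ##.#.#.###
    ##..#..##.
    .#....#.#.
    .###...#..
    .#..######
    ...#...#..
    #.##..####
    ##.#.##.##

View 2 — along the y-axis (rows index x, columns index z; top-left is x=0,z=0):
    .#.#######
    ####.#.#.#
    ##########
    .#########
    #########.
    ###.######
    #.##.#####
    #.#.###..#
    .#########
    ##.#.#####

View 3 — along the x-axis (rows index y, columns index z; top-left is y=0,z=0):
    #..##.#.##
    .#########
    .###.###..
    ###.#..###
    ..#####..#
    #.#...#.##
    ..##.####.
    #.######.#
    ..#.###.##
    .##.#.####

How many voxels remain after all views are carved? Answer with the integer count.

|visual hull| = 301

start: 10×10×10 = 1000 voxels
after view 1 [z-axis, 52 of 100 cells solid] → remaining = 520
after view 2 [y-axis, 83 of 100 cells solid] → remaining = 440
after view 3 [x-axis, 66 of 100 cells solid] → remaining = 301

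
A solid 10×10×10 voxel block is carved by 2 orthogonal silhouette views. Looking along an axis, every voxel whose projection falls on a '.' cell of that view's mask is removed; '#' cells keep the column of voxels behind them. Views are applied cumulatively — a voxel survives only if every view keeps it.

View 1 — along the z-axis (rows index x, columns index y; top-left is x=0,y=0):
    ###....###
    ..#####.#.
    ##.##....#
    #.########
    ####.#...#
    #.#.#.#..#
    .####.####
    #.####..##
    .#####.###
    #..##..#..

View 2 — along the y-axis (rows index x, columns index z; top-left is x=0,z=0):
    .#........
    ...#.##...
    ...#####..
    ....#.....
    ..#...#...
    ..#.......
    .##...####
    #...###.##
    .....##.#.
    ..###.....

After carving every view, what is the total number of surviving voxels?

voxel count = 201

full grid |V| = 1000
carve view 1 (along z, XY-mask fill 64/100): 640 voxels remain
carve view 2 (along y, XZ-mask fill 31/100): 201 voxels remain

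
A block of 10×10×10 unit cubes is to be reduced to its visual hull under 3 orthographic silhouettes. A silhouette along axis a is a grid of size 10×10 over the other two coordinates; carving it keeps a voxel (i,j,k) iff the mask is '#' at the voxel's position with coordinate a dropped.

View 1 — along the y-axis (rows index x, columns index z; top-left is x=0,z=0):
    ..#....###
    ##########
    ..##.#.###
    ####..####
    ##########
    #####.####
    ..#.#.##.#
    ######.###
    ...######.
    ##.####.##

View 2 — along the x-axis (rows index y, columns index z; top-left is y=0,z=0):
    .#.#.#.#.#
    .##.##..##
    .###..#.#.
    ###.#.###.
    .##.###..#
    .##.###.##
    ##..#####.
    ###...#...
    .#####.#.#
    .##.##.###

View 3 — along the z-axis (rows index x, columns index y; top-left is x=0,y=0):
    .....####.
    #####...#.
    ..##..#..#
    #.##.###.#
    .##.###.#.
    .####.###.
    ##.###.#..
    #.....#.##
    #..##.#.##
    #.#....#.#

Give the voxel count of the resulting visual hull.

initial block: 10^3 = 1000
step 1: project along y, AND mask (75/100) → |grid| = 750
step 2: project along x, AND mask (61/100) → |grid| = 452
step 3: project along z, AND mask (54/100) → |grid| = 252

|visual hull| = 252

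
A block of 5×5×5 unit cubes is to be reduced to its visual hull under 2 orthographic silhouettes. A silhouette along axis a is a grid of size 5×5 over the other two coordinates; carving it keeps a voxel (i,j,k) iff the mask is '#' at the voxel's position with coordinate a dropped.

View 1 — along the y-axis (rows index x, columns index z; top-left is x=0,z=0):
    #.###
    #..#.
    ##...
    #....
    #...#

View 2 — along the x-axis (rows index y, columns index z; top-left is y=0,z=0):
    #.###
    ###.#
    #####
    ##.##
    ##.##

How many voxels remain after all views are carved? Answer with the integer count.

remaining voxels: 50

start: 5×5×5 = 125 voxels
step 1: project along y, AND mask (11/25) → |grid| = 55
step 2: project along x, AND mask (21/25) → |grid| = 50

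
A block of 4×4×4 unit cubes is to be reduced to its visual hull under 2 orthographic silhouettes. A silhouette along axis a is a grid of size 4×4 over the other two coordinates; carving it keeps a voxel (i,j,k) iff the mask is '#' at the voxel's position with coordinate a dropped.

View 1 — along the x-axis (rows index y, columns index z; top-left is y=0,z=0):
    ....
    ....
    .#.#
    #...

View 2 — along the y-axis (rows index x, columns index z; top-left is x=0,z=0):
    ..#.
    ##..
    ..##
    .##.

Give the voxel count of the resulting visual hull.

remaining voxels: 4

full grid |V| = 64
carve view 1 (along x, YZ-mask fill 3/16): 12 voxels remain
carve view 2 (along y, XZ-mask fill 7/16): 4 voxels remain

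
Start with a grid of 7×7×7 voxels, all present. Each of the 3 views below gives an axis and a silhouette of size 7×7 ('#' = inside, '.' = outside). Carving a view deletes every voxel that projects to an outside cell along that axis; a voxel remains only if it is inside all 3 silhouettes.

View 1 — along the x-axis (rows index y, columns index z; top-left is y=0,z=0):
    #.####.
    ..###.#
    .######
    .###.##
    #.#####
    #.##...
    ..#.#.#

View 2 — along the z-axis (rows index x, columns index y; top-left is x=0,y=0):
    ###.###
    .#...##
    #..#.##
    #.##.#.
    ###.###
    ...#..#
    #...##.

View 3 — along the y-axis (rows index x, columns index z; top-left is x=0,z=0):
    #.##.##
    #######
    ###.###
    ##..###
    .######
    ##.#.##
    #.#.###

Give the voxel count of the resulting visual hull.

95 voxels

initial block: 7^3 = 343
[1] x-view keeps 32 columns → grid now 224
[2] z-view keeps 28 columns → grid now 121
[3] y-view keeps 39 columns → grid now 95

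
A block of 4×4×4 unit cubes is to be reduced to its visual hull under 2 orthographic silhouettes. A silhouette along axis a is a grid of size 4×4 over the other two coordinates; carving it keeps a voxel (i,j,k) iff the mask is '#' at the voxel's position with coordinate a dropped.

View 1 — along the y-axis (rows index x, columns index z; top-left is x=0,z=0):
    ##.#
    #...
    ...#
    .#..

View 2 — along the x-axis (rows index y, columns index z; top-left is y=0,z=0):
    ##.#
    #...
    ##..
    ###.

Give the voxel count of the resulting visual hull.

start: 4×4×4 = 64 voxels
step 1: project along y, AND mask (6/16) → |grid| = 24
step 2: project along x, AND mask (9/16) → |grid| = 16

16 voxels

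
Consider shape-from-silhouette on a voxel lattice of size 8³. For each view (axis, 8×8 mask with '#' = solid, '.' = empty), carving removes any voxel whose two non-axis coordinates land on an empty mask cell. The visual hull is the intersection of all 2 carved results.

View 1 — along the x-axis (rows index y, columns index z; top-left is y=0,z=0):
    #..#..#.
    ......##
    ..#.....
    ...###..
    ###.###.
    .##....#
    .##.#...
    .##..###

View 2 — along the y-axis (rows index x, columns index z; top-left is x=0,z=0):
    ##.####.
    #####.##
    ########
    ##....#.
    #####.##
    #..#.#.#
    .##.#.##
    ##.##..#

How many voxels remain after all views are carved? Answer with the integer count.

start: 8×8×8 = 512 voxels
after view 1 [x-axis, 26 of 64 cells solid] → remaining = 208
after view 2 [y-axis, 45 of 64 cells solid] → remaining = 143

voxel count = 143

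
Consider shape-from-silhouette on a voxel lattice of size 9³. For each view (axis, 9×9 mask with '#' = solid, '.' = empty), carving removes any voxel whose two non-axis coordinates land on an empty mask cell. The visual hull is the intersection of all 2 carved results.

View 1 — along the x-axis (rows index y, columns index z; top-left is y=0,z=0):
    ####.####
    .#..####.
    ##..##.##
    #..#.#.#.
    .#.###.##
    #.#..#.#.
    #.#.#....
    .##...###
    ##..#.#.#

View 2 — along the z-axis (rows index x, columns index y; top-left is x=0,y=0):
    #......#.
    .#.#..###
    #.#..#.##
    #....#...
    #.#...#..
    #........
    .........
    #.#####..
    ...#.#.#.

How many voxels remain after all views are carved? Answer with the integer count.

initial block: 9^3 = 729
[1] x-view keeps 46 columns → grid now 414
[2] z-view keeps 27 columns → grid now 144

144 voxels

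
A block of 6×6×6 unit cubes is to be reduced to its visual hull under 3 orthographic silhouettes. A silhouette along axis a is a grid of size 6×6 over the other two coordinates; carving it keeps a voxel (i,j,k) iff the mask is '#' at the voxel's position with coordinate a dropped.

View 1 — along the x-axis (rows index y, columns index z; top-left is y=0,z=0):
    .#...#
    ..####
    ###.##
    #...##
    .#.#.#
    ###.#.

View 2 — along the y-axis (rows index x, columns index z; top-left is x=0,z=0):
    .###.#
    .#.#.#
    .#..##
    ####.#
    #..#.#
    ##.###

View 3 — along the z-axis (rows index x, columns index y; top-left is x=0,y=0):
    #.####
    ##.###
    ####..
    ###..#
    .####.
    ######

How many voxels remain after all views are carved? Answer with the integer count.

voxel count = 67

initial block: 6^3 = 216
step 1: project along x, AND mask (21/36) → |grid| = 126
step 2: project along y, AND mask (23/36) → |grid| = 83
step 3: project along z, AND mask (28/36) → |grid| = 67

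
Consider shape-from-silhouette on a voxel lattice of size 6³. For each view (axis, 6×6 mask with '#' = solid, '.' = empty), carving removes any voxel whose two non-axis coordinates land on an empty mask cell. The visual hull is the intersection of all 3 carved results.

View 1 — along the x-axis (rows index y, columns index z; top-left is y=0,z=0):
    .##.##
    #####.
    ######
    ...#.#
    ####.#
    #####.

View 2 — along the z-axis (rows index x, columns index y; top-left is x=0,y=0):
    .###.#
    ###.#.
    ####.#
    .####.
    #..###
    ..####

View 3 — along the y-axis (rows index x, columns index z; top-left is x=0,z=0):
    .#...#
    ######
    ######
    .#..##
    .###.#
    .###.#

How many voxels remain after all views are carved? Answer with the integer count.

before carving: 216 voxels (6×6×6)
step 1: project along x, AND mask (27/36) → |grid| = 162
step 2: project along z, AND mask (25/36) → |grid| = 112
step 3: project along y, AND mask (25/36) → |grid| = 80

|visual hull| = 80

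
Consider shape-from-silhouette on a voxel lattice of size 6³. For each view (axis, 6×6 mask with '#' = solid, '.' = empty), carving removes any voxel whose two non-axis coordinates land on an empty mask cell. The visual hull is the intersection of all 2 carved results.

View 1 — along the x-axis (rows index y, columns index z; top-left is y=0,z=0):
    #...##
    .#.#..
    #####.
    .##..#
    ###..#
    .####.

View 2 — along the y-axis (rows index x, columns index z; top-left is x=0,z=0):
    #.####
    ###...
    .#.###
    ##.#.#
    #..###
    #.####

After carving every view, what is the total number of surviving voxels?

initial block: 6^3 = 216
  1. axis=0 (YZ plane), |mask|=21  ⇒  voxels=126
  2. axis=1 (XZ plane), |mask|=25  ⇒  voxels=84

remaining voxels: 84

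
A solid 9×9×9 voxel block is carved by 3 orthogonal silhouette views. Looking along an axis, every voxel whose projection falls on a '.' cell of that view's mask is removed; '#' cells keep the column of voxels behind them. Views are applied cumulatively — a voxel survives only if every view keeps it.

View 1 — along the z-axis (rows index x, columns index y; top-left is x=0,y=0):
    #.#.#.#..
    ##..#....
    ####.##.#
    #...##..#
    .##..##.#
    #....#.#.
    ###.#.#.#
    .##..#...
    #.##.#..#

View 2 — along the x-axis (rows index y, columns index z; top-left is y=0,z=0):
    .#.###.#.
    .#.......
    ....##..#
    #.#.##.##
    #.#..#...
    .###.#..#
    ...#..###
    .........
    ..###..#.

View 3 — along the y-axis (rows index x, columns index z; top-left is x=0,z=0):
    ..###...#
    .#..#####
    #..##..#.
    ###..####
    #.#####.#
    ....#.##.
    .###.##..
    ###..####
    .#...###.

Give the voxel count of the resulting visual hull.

start: 9×9×9 = 729 voxels
V1 z: intersect with XY mask (40 set) -- 360 left
V2 x: intersect with YZ mask (31 set) -- 148 left
V3 y: intersect with XZ mask (47 set) -- 80 left

remaining voxels: 80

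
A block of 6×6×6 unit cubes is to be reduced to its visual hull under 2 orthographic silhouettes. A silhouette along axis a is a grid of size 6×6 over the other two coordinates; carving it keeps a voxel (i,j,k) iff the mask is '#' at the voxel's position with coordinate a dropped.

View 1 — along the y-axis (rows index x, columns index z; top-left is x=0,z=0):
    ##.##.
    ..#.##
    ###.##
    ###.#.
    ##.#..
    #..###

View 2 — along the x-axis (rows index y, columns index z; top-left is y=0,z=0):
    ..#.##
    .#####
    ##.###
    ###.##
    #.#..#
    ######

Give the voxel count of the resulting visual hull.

remaining voxels: 103

start: 6×6×6 = 216 voxels
after view 1 [y-axis, 23 of 36 cells solid] → remaining = 138
after view 2 [x-axis, 27 of 36 cells solid] → remaining = 103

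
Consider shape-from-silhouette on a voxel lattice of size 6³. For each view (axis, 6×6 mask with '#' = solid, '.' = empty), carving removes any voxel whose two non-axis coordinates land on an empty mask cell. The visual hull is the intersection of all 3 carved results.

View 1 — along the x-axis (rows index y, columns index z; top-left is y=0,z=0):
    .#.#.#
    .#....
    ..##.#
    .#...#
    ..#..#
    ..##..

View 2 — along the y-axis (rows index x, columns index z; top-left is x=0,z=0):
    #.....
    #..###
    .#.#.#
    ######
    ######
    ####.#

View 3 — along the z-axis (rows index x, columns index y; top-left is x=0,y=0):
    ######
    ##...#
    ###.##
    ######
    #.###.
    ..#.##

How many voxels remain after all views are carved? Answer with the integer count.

|visual hull| = 41

start: 6×6×6 = 216 voxels
carve view 1 (along x, YZ-mask fill 13/36): 78 voxels remain
carve view 2 (along y, XZ-mask fill 25/36): 56 voxels remain
carve view 3 (along z, XY-mask fill 27/36): 41 voxels remain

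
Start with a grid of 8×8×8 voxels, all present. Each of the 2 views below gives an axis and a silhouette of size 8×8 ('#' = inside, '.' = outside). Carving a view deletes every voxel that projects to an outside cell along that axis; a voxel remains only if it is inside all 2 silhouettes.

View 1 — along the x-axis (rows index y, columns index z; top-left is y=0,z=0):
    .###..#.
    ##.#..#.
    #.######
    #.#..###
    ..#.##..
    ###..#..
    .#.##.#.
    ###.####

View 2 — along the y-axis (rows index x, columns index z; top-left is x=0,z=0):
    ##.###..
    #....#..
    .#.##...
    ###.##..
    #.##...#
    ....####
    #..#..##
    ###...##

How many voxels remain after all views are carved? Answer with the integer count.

start: 8×8×8 = 512 voxels
[1] x-view keeps 38 columns → grid now 304
[2] y-view keeps 32 columns → grid now 150

|visual hull| = 150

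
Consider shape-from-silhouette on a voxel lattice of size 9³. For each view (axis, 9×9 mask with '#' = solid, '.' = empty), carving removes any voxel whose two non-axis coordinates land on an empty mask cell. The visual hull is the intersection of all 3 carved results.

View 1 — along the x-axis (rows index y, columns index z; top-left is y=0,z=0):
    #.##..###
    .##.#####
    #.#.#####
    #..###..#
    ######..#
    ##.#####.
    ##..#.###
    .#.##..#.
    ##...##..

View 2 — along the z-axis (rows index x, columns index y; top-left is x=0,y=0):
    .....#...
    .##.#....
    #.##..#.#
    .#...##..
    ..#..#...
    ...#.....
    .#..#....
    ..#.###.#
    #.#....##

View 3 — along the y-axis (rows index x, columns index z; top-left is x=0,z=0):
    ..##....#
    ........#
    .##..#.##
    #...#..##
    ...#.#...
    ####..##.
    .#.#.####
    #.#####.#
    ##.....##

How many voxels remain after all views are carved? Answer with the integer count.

voxel count = 76

full grid |V| = 729
after view 1 [x-axis, 53 of 81 cells solid] → remaining = 477
after view 2 [z-axis, 26 of 81 cells solid] → remaining = 161
after view 3 [y-axis, 38 of 81 cells solid] → remaining = 76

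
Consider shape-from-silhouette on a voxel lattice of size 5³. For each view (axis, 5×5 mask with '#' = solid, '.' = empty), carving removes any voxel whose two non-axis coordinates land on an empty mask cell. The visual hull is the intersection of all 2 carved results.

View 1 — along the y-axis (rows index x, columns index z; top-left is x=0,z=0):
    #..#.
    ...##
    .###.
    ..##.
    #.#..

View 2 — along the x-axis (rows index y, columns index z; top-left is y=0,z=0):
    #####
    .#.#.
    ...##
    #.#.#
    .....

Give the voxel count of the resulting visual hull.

|visual hull| = 27

full grid |V| = 125
  1. axis=1 (XZ plane), |mask|=11  ⇒  voxels=55
  2. axis=0 (YZ plane), |mask|=12  ⇒  voxels=27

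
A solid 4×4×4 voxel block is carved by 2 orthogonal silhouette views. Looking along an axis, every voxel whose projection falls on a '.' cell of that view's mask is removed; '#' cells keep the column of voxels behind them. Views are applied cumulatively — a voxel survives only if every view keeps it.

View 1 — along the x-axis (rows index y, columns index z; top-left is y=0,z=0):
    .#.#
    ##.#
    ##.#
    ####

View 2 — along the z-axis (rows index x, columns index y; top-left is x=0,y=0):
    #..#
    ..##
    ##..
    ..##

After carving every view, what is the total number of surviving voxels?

start: 4×4×4 = 64 voxels
V1 x: intersect with YZ mask (12 set) -- 48 left
V2 z: intersect with XY mask (8 set) -- 25 left

25 voxels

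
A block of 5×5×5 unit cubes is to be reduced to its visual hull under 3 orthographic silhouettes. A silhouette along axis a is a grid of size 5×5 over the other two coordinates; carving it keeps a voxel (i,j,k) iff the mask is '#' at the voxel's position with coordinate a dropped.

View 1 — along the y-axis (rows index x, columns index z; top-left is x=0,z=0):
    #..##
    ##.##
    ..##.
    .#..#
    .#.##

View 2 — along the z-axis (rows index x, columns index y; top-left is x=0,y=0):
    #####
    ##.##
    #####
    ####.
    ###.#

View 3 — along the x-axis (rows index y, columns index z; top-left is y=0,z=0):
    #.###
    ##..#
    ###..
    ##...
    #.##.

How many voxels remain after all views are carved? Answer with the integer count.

full grid |V| = 125
carve view 1 (along y, XZ-mask fill 14/25): 70 voxels remain
carve view 2 (along z, XY-mask fill 22/25): 61 voxels remain
carve view 3 (along x, YZ-mask fill 15/25): 35 voxels remain

35 voxels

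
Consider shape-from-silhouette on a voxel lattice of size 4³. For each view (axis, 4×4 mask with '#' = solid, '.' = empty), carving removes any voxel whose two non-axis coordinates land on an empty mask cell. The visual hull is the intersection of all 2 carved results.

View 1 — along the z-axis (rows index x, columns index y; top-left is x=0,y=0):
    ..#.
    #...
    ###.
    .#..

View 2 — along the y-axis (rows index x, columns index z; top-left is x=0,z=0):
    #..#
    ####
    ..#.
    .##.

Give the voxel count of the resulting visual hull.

11 voxels

start: 4×4×4 = 64 voxels
[1] z-view keeps 6 columns → grid now 24
[2] y-view keeps 9 columns → grid now 11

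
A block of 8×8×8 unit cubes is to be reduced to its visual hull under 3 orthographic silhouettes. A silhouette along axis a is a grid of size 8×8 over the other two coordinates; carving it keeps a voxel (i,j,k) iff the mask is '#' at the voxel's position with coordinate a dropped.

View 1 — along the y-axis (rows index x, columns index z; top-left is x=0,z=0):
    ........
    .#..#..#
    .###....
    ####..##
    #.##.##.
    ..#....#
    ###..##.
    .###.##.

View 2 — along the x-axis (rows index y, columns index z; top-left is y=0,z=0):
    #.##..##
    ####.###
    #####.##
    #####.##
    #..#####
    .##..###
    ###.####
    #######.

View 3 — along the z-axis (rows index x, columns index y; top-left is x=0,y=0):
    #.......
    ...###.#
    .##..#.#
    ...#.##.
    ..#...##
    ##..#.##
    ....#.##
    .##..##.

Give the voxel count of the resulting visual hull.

86 voxels

start: 8×8×8 = 512 voxels
step 1: project along y, AND mask (29/64) → |grid| = 232
step 2: project along x, AND mask (51/64) → |grid| = 190
step 3: project along z, AND mask (27/64) → |grid| = 86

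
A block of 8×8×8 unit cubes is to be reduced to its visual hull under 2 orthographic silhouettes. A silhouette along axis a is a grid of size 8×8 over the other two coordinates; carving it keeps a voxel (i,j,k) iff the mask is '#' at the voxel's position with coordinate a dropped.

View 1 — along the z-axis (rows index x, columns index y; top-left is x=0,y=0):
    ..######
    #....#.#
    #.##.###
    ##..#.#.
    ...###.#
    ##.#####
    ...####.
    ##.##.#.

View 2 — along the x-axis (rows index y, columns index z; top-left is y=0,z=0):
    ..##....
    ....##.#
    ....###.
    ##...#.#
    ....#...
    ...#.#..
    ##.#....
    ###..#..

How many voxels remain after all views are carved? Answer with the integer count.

105 voxels

full grid |V| = 512
[1] z-view keeps 39 columns → grid now 312
[2] x-view keeps 22 columns → grid now 105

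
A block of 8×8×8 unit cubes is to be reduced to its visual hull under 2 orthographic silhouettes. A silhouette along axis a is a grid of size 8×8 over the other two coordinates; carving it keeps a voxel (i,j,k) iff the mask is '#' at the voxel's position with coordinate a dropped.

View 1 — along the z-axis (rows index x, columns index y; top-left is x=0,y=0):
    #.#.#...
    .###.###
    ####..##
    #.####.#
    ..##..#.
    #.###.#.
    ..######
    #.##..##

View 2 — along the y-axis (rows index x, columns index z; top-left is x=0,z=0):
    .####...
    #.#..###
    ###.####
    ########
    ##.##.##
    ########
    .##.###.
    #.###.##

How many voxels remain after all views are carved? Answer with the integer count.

remaining voxels: 250

initial block: 8^3 = 512
V1 z: intersect with XY mask (40 set) -- 320 left
V2 y: intersect with XZ mask (49 set) -- 250 left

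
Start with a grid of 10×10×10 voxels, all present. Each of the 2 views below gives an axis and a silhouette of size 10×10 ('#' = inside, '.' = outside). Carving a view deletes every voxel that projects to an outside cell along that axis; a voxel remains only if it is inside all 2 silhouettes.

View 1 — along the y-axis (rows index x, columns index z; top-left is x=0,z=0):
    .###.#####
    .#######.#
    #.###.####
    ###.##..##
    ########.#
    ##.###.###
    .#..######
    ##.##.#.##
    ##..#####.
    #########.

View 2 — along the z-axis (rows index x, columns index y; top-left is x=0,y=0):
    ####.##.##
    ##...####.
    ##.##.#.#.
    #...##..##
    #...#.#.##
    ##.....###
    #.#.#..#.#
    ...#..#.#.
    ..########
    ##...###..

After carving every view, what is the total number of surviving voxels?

|visual hull| = 437

start: 10×10×10 = 1000 voxels
carve view 1 (along y, XZ-mask fill 78/100): 780 voxels remain
carve view 2 (along z, XY-mask fill 56/100): 437 voxels remain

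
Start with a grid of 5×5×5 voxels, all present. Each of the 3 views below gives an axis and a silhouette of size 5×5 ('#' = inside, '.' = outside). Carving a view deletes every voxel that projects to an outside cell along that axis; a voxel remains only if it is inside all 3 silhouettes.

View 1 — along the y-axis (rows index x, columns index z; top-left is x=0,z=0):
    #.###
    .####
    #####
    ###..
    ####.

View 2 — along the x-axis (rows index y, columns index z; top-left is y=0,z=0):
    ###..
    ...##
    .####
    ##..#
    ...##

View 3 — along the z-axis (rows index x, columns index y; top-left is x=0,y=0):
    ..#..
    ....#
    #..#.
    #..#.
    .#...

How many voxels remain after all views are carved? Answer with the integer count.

start: 5×5×5 = 125 voxels
[1] y-view keeps 20 columns → grid now 100
[2] x-view keeps 14 columns → grid now 54
[3] z-view keeps 7 columns → grid now 17

17 voxels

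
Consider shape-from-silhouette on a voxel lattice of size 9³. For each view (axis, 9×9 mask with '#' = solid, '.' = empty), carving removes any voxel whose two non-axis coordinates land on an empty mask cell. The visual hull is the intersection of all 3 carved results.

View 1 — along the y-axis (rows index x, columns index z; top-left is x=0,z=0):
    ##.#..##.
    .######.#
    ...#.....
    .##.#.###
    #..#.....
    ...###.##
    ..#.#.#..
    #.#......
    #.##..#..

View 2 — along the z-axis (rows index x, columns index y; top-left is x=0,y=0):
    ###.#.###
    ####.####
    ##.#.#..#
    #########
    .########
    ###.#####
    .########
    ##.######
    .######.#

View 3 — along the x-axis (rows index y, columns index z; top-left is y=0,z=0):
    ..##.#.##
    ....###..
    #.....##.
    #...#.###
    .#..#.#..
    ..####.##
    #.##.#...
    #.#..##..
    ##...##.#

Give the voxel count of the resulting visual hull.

start: 9×9×9 = 729 voxels
  1. axis=1 (XZ plane), |mask|=35  ⇒  voxels=315
  2. axis=2 (XY plane), |mask|=68  ⇒  voxels=274
  3. axis=0 (YZ plane), |mask|=38  ⇒  voxels=126

|visual hull| = 126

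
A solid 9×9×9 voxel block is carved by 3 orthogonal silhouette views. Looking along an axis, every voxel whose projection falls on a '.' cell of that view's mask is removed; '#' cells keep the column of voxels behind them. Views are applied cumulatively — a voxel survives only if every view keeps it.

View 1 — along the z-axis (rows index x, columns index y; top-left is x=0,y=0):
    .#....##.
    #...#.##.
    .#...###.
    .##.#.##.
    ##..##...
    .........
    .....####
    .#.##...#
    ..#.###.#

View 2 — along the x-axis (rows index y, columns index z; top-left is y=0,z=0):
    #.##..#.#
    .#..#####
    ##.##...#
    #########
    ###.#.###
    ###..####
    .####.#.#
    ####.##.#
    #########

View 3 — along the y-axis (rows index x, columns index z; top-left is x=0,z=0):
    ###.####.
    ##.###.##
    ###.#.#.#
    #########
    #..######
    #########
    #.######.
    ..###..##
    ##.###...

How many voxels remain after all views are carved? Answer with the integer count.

initial block: 9^3 = 729
carve view 1 (along z, XY-mask fill 33/81): 297 voxels remain
carve view 2 (along x, YZ-mask fill 61/81): 220 voxels remain
carve view 3 (along y, XZ-mask fill 62/81): 156 voxels remain

remaining voxels: 156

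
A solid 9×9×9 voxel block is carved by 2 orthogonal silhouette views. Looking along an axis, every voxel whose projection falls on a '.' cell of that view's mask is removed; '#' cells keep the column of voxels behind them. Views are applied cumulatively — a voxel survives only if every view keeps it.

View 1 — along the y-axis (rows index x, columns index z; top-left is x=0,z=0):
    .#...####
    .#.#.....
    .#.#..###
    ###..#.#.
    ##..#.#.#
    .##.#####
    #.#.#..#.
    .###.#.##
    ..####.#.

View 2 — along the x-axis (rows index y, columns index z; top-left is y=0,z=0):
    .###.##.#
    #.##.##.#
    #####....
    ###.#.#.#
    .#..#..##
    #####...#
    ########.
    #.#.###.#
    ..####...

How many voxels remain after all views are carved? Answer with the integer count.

remaining voxels: 241

before carving: 729 voxels (9×9×9)
V1 y: intersect with XZ mask (44 set) -- 396 left
V2 x: intersect with YZ mask (51 set) -- 241 left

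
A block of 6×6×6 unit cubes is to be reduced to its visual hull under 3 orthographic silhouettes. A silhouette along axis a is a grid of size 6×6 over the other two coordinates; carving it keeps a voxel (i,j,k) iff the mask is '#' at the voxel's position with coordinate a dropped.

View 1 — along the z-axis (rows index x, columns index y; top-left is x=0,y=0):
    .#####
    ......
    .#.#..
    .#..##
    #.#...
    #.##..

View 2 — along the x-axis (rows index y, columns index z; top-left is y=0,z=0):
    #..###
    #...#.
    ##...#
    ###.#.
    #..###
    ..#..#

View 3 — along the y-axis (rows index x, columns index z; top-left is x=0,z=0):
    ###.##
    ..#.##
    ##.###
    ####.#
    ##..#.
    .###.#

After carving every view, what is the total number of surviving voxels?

remaining voxels: 35

full grid |V| = 216
after view 1 [z-axis, 15 of 36 cells solid] → remaining = 90
after view 2 [x-axis, 19 of 36 cells solid] → remaining = 47
after view 3 [y-axis, 25 of 36 cells solid] → remaining = 35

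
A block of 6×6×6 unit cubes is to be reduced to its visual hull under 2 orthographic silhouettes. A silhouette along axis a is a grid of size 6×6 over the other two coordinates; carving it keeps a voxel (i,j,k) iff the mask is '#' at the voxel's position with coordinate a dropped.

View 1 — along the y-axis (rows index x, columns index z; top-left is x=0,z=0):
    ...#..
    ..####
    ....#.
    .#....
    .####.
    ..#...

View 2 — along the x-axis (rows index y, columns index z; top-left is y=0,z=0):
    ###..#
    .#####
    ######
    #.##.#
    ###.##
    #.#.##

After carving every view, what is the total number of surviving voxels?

voxel count = 53

initial block: 6^3 = 216
[1] y-view keeps 12 columns → grid now 72
[2] x-view keeps 28 columns → grid now 53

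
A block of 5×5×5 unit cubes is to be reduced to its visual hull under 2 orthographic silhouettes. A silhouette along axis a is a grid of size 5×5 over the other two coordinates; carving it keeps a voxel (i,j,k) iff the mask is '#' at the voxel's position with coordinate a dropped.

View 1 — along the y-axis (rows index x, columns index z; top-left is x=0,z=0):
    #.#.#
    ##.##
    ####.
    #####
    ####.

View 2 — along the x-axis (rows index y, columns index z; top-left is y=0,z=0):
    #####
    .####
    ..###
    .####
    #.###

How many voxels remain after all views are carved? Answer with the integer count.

remaining voxels: 77

before carving: 125 voxels (5×5×5)
carve view 1 (along y, XZ-mask fill 20/25): 100 voxels remain
carve view 2 (along x, YZ-mask fill 20/25): 77 voxels remain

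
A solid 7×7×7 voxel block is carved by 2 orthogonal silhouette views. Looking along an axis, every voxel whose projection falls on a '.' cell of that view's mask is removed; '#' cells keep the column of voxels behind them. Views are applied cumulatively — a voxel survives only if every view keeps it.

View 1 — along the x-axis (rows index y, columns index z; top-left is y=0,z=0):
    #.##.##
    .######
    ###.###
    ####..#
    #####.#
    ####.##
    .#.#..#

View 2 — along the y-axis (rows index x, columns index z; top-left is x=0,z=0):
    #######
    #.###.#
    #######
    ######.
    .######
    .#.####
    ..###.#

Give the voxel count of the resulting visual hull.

voxel count = 211

full grid |V| = 343
[1] x-view keeps 37 columns → grid now 259
[2] y-view keeps 40 columns → grid now 211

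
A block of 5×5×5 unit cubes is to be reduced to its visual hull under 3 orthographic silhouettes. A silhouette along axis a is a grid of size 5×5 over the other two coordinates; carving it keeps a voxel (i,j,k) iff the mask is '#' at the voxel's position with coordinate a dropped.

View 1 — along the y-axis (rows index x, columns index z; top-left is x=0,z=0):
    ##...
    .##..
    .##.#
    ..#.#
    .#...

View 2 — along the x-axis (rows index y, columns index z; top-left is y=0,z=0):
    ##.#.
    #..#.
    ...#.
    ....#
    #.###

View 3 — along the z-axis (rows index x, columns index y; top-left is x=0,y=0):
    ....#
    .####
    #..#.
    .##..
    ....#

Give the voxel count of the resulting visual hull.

|visual hull| = 4

initial block: 5^3 = 125
V1 y: intersect with XZ mask (10 set) -- 50 left
V2 x: intersect with YZ mask (11 set) -- 14 left
V3 z: intersect with XY mask (10 set) -- 4 left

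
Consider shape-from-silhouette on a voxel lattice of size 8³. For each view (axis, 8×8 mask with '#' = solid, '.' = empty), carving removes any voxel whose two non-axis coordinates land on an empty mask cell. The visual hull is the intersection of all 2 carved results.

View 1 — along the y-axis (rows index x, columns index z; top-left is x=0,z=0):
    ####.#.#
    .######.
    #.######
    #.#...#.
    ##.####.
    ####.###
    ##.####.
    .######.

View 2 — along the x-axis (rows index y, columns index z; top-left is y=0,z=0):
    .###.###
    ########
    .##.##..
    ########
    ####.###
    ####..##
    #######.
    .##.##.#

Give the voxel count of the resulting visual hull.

before carving: 512 voxels (8×8×8)
[1] y-view keeps 47 columns → grid now 376
[2] x-view keeps 51 columns → grid now 302

|visual hull| = 302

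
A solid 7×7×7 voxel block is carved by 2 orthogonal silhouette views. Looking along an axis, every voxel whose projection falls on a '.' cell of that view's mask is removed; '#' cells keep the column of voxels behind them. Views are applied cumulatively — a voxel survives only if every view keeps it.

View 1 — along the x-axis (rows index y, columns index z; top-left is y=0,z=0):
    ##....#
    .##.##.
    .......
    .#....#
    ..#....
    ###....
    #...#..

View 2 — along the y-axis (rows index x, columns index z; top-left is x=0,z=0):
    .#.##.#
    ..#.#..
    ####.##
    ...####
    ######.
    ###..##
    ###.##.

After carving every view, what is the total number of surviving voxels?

full grid |V| = 343
  1. axis=0 (YZ plane), |mask|=15  ⇒  voxels=105
  2. axis=1 (XZ plane), |mask|=32  ⇒  voxels=70

70 voxels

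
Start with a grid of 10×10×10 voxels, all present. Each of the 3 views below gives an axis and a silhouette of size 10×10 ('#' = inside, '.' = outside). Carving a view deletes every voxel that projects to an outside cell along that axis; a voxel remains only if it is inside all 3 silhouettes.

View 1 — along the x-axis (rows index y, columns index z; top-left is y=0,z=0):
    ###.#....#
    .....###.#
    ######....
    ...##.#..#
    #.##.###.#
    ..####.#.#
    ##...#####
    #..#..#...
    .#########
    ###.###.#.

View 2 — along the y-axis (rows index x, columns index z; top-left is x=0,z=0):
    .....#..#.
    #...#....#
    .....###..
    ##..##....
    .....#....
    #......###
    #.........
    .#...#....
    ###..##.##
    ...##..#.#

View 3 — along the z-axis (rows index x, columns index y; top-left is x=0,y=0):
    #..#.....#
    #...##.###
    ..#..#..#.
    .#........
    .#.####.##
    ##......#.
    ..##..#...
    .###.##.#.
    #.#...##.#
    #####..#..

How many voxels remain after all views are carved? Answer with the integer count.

|visual hull| = 79

start: 10×10×10 = 1000 voxels
  1. axis=0 (YZ plane), |mask|=58  ⇒  voxels=580
  2. axis=1 (XZ plane), |mask|=31  ⇒  voxels=183
  3. axis=2 (XY plane), |mask|=43  ⇒  voxels=79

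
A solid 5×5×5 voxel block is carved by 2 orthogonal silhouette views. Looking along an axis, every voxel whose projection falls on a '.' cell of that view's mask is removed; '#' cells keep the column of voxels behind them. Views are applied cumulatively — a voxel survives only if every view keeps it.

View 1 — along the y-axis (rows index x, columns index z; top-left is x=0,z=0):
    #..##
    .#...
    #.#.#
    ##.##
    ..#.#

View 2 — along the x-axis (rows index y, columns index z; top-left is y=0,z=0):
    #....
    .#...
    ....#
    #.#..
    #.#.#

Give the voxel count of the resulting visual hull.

start: 5×5×5 = 125 voxels
  1. axis=1 (XZ plane), |mask|=13  ⇒  voxels=65
  2. axis=0 (YZ plane), |mask|=8  ⇒  voxels=23

voxel count = 23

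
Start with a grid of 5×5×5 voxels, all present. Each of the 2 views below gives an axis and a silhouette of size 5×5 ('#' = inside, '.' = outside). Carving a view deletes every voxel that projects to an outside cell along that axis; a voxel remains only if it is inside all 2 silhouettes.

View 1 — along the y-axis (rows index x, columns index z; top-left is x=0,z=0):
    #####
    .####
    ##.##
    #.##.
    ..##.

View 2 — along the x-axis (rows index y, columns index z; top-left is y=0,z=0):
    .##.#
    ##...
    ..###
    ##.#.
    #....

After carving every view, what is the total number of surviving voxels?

|visual hull| = 42

start: 5×5×5 = 125 voxels
carve view 1 (along y, XZ-mask fill 18/25): 90 voxels remain
carve view 2 (along x, YZ-mask fill 12/25): 42 voxels remain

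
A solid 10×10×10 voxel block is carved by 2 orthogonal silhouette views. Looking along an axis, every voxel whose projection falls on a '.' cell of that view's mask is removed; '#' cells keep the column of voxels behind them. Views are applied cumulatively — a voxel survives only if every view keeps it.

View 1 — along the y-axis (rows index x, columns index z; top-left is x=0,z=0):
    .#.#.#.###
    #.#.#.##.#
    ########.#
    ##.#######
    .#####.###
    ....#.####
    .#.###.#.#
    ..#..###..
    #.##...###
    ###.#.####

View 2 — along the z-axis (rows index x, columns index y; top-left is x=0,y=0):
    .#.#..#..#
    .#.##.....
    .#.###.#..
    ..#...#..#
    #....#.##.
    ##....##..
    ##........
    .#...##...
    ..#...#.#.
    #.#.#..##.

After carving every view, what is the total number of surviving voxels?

248 voxels

before carving: 1000 voxels (10×10×10)
[1] y-view keeps 67 columns → grid now 670
[2] z-view keeps 36 columns → grid now 248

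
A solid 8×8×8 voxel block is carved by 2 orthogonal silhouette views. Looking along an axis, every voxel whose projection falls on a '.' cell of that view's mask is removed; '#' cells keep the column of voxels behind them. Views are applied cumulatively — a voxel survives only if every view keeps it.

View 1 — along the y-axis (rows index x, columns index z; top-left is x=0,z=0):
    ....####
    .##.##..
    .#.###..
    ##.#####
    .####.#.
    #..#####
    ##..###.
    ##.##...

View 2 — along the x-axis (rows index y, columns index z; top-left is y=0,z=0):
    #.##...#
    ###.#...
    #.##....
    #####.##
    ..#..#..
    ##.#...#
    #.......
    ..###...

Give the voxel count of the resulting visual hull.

remaining voxels: 123

full grid |V| = 512
[1] y-view keeps 39 columns → grid now 312
[2] x-view keeps 28 columns → grid now 123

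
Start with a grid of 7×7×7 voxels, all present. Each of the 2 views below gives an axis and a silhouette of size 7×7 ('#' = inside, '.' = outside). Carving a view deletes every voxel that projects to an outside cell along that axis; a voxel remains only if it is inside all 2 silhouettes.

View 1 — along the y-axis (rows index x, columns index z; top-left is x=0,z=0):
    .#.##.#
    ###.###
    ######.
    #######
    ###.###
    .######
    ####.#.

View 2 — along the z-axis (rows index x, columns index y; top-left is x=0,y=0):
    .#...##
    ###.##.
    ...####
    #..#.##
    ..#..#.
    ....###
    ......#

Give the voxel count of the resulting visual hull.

voxel count = 129

full grid |V| = 343
after view 1 [y-axis, 40 of 49 cells solid] → remaining = 280
after view 2 [z-axis, 22 of 49 cells solid] → remaining = 129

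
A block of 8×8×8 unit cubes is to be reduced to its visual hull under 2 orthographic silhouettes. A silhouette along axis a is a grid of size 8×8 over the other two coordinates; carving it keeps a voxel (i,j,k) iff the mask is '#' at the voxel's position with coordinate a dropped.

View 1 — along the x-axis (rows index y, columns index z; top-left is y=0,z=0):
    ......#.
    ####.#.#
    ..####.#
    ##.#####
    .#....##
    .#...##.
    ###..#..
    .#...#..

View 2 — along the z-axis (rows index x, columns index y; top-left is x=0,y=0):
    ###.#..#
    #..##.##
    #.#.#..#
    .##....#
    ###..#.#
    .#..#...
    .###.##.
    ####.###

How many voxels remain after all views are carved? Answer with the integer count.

voxel count = 137

start: 8×8×8 = 512 voxels
after view 1 [x-axis, 31 of 64 cells solid] → remaining = 248
after view 2 [z-axis, 36 of 64 cells solid] → remaining = 137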